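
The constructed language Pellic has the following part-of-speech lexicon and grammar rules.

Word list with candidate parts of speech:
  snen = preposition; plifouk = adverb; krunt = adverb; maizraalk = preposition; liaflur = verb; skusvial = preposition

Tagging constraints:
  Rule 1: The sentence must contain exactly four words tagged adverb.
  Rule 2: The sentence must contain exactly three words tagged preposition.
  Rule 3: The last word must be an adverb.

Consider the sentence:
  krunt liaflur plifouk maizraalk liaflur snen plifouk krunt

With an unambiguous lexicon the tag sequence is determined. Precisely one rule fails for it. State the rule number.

Fixed tagging: adverb verb adverb preposition verb preposition adverb adverb.
Checking each rule: R1 ✓, R2 ✗, R3 ✓.
Only rule 2 fails.

2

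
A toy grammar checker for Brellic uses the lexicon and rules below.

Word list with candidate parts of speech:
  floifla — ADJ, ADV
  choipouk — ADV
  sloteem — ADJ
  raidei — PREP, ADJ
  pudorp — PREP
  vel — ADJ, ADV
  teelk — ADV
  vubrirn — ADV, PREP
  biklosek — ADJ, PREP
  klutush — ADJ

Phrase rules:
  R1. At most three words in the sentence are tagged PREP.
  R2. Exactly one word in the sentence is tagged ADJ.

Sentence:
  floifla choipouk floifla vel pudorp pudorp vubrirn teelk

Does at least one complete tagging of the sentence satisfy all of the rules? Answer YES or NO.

YES

Candidates per position — 1:floifla {ADJ,ADV}; 2:choipouk {ADV}; 3:floifla {ADJ,ADV}; 4:vel {ADJ,ADV}; 5:pudorp {PREP}; 6:pudorp {PREP}; 7:vubrirn {ADV,PREP}; 8:teelk {ADV}.
One satisfying assignment: ADV ADV ADV ADJ PREP PREP PREP ADV.
Check: rule 1 holds; rule 2 holds.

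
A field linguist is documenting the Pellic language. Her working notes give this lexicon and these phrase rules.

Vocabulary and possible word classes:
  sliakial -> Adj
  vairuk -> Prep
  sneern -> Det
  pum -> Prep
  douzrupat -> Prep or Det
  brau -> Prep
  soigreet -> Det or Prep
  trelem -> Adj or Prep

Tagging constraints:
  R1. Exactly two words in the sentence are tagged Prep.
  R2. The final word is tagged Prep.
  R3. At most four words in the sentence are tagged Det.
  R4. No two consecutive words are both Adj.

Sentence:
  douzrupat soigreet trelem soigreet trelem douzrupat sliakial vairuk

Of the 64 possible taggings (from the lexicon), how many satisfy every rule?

6

Candidates per position — 1:douzrupat {Prep,Det}; 2:soigreet {Det,Prep}; 3:trelem {Adj,Prep}; 4:soigreet {Det,Prep}; 5:trelem {Adj,Prep}; 6:douzrupat {Prep,Det}; 7:sliakial {Adj}; 8:vairuk {Prep}.
There are 64 candidate sequences in total.
Checking each against the rules leaves 6 sequences.
Count = 6.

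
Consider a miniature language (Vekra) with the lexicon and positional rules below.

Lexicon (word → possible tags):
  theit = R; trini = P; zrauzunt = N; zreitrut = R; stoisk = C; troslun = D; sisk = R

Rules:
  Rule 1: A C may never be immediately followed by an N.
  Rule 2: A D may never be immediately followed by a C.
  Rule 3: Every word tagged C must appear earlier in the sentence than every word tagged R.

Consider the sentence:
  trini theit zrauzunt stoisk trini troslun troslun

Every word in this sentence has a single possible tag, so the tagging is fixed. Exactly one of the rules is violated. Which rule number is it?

Fixed tagging: P R N C P D D.
Applying the rules: R1 pass, R2 pass, R3 fail.
Only rule 3 fails.

3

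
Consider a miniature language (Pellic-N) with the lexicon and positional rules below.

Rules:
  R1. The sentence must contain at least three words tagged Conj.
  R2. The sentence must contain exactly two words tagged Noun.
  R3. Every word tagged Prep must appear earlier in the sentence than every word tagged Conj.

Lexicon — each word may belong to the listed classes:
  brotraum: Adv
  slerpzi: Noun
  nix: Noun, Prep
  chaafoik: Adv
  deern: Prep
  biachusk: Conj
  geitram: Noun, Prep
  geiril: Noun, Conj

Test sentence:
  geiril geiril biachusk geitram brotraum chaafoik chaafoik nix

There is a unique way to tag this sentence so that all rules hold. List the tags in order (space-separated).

Candidates per position — 1:geiril {Noun,Conj}; 2:geiril {Noun,Conj}; 3:biachusk {Conj}; 4:geitram {Noun,Prep}; 5:brotraum {Adv}; 6:chaafoik {Adv}; 7:chaafoik {Adv}; 8:nix {Noun,Prep}.
Word 1 cannot be Noun — rule 1 would then fail for every completion. It is Conj.
Word 2 cannot be Noun — rule 1 would then fail for every completion. It is Conj.
Word 4 cannot be Prep — rule 2 would then fail for every completion. It is Noun.
Word 8 cannot be Prep — rule 2 would then fail for every completion. It is Noun.
The only consistent sequence is: Conj Conj Conj Noun Adv Adv Adv Noun.
Check: rule 1 ✓; rule 2 ✓; rule 3 ✓.

Conj Conj Conj Noun Adv Adv Adv Noun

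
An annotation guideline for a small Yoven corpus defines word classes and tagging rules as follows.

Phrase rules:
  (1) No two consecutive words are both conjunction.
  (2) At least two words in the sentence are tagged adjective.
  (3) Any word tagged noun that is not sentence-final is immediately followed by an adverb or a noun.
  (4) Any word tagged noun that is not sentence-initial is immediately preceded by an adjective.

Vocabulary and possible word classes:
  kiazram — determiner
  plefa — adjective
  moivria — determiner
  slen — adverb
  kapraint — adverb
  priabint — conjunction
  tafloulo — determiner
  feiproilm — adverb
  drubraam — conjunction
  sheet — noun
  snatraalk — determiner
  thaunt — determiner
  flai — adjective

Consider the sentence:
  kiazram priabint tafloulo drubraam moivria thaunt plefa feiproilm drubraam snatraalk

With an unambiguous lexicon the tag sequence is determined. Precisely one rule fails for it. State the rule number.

2

Fixed tagging: determiner conjunction determiner conjunction determiner determiner adjective adverb conjunction determiner.
Checking each rule: R1 pass, R2 fail, R3 pass, R4 pass.
Only rule 2 fails.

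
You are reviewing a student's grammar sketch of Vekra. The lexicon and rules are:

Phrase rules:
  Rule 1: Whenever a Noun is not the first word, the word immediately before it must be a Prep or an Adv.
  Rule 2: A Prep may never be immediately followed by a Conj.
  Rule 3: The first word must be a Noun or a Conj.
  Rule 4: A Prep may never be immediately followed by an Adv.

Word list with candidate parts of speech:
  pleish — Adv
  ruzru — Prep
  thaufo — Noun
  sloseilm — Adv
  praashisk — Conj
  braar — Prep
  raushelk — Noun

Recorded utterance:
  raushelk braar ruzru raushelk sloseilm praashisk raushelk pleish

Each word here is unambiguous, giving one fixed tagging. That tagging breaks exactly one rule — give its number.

1

Fixed tagging: Noun Prep Prep Noun Adv Conj Noun Adv.
Applying the rules: R1 ✗, R2 ✓, R3 ✓, R4 ✓.
Only rule 1 fails.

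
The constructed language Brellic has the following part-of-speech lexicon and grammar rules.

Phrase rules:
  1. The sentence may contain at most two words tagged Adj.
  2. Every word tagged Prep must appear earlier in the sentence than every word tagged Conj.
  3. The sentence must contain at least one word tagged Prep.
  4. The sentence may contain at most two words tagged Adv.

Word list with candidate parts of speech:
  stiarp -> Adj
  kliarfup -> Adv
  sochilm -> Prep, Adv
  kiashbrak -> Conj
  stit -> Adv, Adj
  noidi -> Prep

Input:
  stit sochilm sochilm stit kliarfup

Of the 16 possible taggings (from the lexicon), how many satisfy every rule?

5

Candidates per position — 1:stit {Adv,Adj}; 2:sochilm {Prep,Adv}; 3:sochilm {Prep,Adv}; 4:stit {Adv,Adj}; 5:kliarfup {Adv}.
There are 16 candidate sequences in total.
The sequences that satisfy every rule: Adv Prep Prep Adj Adv; Adj Prep Prep Adv Adv; Adj Prep Prep Adj Adv; Adj Prep Adv Adj Adv; Adj Adv Prep Adj Adv.
Count = 5.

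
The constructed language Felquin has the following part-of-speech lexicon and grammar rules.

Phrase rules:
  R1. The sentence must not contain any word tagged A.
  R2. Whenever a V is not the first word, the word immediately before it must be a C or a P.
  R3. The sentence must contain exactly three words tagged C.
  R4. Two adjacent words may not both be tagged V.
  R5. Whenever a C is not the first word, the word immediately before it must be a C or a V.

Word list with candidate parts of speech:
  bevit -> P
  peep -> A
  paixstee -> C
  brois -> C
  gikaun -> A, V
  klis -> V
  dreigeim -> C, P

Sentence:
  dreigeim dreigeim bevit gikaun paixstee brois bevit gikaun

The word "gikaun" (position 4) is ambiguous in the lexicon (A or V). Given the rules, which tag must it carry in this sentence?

V

Candidates per position — 1:dreigeim {C,P}; 2:dreigeim {C,P}; 3:bevit {P}; 4:gikaun {A,V}; 5:paixstee {C}; 6:brois {C}; 7:bevit {P}; 8:gikaun {A,V}.
If word 4 were A, no tagging could satisfy rule 1; so word 4 is V.
If word 8 were A, no tagging could satisfy rule 1; so word 8 is V.
The remaining ambiguous positions (1, 2) are resolved jointly — only one combination satisfies every rule.
So the tagging must be: C P P V C C P V.
Rule-by-rule: rule 1 holds; rule 2 holds; rule 3 holds; rule 4 holds; rule 5 holds.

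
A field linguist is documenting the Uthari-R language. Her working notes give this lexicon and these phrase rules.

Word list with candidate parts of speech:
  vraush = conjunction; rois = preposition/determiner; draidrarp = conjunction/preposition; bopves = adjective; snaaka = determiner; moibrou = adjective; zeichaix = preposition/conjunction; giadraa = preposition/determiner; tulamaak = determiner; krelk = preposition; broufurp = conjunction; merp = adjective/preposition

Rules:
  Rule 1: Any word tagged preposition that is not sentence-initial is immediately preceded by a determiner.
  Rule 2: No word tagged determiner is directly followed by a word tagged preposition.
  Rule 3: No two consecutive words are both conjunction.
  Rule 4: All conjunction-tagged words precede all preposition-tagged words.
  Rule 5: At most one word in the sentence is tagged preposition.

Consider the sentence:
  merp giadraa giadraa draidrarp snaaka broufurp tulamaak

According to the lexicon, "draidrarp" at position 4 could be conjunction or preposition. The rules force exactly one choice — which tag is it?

conjunction

Candidates per position — 1:merp {adjective,preposition}; 2:giadraa {preposition,determiner}; 3:giadraa {preposition,determiner}; 4:draidrarp {conjunction,preposition}; 5:snaaka {determiner}; 6:broufurp {conjunction}; 7:tulamaak {determiner}.
If word 1 were preposition, no tagging could satisfy rule 4; so word 1 is adjective.
If word 2 were preposition, no tagging could satisfy rule 1; so word 2 is determiner.
If word 3 were preposition, no tagging could satisfy rule 2; so word 3 is determiner.
If word 4 were preposition, no tagging could satisfy rule 2; so word 4 is conjunction.
The only consistent sequence is: adjective determiner determiner conjunction determiner conjunction determiner.
Verifying each rule — rule 1 holds; rule 2 holds; rule 3 holds; rule 4 holds; rule 5 holds.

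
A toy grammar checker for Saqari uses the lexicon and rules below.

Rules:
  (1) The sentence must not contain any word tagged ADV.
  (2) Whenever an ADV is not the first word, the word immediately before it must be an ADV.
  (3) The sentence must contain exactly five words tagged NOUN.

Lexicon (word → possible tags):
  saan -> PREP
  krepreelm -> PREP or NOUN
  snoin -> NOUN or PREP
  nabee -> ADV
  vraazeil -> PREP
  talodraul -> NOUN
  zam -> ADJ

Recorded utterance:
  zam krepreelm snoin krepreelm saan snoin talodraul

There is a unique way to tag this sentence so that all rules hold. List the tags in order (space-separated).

ADJ NOUN NOUN NOUN PREP NOUN NOUN

Candidates per position — 1:zam {ADJ}; 2:krepreelm {PREP,NOUN}; 3:snoin {NOUN,PREP}; 4:krepreelm {PREP,NOUN}; 5:saan {PREP}; 6:snoin {NOUN,PREP}; 7:talodraul {NOUN}.
Position 2: PREP is ruled out by rule 3; that leaves NOUN.
Position 3: PREP is ruled out by rule 3; that leaves NOUN.
Position 4: PREP is ruled out by rule 3; that leaves NOUN.
Position 6: PREP is ruled out by rule 3; that leaves NOUN.
That leaves exactly one tagging: ADJ NOUN NOUN NOUN PREP NOUN NOUN.
Verifying each rule — rule 1 holds; rule 2 holds; rule 3 holds.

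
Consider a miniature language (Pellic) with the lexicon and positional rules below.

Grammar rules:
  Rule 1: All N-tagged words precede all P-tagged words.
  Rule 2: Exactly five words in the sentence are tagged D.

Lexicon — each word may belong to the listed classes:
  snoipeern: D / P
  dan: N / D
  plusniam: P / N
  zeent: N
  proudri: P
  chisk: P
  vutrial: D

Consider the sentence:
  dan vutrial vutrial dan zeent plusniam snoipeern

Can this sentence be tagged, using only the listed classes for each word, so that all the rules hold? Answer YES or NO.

Candidates per position — 1:dan {N,D}; 2:vutrial {D}; 3:vutrial {D}; 4:dan {N,D}; 5:zeent {N}; 6:plusniam {P,N}; 7:snoipeern {D,P}.
One satisfying assignment: D D D D N N D.
Rule-by-rule: rule 1 holds; rule 2 holds.

YES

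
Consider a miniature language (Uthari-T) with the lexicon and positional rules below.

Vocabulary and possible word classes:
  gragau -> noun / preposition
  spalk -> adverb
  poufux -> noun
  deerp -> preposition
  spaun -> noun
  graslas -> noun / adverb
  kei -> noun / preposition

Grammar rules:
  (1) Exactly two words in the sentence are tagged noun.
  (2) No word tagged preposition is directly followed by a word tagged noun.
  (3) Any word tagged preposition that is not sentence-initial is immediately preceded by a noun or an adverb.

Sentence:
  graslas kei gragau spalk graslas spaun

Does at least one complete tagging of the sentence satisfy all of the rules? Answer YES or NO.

Candidates per position — 1:graslas {noun,adverb}; 2:kei {noun,preposition}; 3:gragau {noun,preposition}; 4:spalk {adverb}; 5:graslas {noun,adverb}; 6:spaun {noun}.
One satisfying assignment: adverb noun preposition adverb adverb noun.
Check: rule 1 holds; rule 2 holds; rule 3 holds.

YES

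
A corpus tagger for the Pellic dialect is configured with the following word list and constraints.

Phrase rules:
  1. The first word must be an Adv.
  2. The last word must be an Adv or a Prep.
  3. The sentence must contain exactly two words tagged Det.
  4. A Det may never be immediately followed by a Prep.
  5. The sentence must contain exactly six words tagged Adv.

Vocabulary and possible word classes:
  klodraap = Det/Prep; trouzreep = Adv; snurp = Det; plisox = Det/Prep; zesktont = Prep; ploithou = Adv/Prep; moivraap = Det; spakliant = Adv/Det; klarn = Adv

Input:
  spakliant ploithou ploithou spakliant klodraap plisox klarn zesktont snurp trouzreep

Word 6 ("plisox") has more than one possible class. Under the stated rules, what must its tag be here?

Det

Candidates per position — 1:spakliant {Adv,Det}; 2:ploithou {Adv,Prep}; 3:ploithou {Adv,Prep}; 4:spakliant {Adv,Det}; 5:klodraap {Det,Prep}; 6:plisox {Det,Prep}; 7:klarn {Adv}; 8:zesktont {Prep}; 9:snurp {Det}; 10:trouzreep {Adv}.
If word 1 were Det, no tagging could satisfy rule 1; so word 1 is Adv.
If word 2 were Prep, no tagging could satisfy rule 5; so word 2 is Adv.
If word 3 were Prep, no tagging could satisfy rule 5; so word 3 is Adv.
If word 4 were Det, no tagging could satisfy rule 5; so word 4 is Adv.
Position 6: the remaining choice is settled jointly with positions 5 — only Det at position 6 is part of a tagging that satisfies every rule.
The unique satisfying tagging is: Adv Adv Adv Adv Prep Det Adv Prep Det Adv.
Verifying each rule — rule 1 ok; rule 2 ok; rule 3 ok; rule 4 ok; rule 5 ok.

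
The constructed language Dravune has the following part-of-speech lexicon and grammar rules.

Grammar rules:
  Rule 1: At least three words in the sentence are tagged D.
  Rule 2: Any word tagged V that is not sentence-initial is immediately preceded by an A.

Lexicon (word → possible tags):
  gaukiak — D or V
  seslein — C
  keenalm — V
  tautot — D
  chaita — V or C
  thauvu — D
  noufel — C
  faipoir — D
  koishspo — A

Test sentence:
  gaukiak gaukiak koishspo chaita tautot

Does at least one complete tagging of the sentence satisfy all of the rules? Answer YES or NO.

YES

Candidates per position — 1:gaukiak {D,V}; 2:gaukiak {D,V}; 3:koishspo {A}; 4:chaita {V,C}; 5:tautot {D}.
One satisfying assignment: D D A V D.
Verifying each rule — rule 1 holds; rule 2 holds.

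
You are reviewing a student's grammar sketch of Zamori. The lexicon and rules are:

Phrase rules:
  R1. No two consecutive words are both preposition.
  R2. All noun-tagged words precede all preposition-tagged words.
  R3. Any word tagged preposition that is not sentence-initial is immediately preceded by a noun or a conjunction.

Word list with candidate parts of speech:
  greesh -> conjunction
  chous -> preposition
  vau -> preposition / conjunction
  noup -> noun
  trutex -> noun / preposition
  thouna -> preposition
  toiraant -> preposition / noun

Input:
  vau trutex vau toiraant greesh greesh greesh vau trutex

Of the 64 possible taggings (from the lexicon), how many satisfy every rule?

4

Candidates per position — 1:vau {preposition,conjunction}; 2:trutex {noun,preposition}; 3:vau {preposition,conjunction}; 4:toiraant {preposition,noun}; 5:greesh {conjunction}; 6:greesh {conjunction}; 7:greesh {conjunction}; 8:vau {preposition,conjunction}; 9:trutex {noun,preposition}.
There are 64 candidate sequences in total.
The sequences that satisfy every rule: conjunction noun conjunction preposition conjunction conjunction conjunction conjunction preposition; conjunction noun conjunction noun conjunction conjunction conjunction conjunction noun; conjunction noun conjunction noun conjunction conjunction conjunction conjunction preposition; conjunction preposition conjunction preposition conjunction conjunction conjunction conjunction preposition.
Count = 4.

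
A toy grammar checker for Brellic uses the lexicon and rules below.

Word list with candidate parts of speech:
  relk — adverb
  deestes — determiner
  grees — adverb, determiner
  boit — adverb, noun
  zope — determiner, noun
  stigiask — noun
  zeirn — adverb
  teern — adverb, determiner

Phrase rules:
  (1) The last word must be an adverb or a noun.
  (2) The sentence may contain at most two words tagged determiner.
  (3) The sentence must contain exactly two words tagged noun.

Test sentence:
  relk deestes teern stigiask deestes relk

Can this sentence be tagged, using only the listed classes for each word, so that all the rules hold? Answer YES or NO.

Candidates per position — 1:relk {adverb}; 2:deestes {determiner}; 3:teern {adverb,determiner}; 4:stigiask {noun}; 5:deestes {determiner}; 6:relk {adverb}.
Rule 3 cannot be satisfied by any choice of tags from the lexicon.
So there is no consistent tagging.

NO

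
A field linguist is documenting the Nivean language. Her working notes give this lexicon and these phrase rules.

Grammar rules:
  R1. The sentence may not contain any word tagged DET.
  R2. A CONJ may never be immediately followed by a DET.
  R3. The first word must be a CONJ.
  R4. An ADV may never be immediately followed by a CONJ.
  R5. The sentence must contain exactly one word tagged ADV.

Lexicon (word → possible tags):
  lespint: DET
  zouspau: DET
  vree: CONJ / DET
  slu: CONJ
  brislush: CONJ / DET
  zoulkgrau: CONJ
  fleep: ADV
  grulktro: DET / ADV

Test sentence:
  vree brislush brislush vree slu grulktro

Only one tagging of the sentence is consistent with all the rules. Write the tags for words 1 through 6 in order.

Candidates per position — 1:vree {CONJ,DET}; 2:brislush {CONJ,DET}; 3:brislush {CONJ,DET}; 4:vree {CONJ,DET}; 5:slu {CONJ}; 6:grulktro {DET,ADV}.
If word 1 were DET, no tagging could satisfy rule 1; so word 1 is CONJ.
If word 2 were DET, no tagging could satisfy rule 1; so word 2 is CONJ.
If word 3 were DET, no tagging could satisfy rule 1; so word 3 is CONJ.
If word 4 were DET, no tagging could satisfy rule 1; so word 4 is CONJ.
If word 6 were DET, no tagging could satisfy rule 1; so word 6 is ADV.
So the tagging must be: CONJ CONJ CONJ CONJ CONJ ADV.
Verifying each rule — rule 1 holds; rule 2 holds; rule 3 holds; rule 4 holds; rule 5 holds.

CONJ CONJ CONJ CONJ CONJ ADV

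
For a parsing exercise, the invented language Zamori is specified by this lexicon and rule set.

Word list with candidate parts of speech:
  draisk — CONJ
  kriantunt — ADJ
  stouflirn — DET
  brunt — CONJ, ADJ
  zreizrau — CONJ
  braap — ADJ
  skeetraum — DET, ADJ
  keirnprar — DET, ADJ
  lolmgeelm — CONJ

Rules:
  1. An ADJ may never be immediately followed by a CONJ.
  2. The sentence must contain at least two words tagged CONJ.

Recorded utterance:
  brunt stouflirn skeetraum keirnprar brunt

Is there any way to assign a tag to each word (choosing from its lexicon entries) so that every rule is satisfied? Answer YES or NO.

Candidates per position — 1:brunt {CONJ,ADJ}; 2:stouflirn {DET}; 3:skeetraum {DET,ADJ}; 4:keirnprar {DET,ADJ}; 5:brunt {CONJ,ADJ}.
One satisfying assignment: CONJ DET ADJ DET CONJ.
Check: rule 1 ✓; rule 2 ✓.

YES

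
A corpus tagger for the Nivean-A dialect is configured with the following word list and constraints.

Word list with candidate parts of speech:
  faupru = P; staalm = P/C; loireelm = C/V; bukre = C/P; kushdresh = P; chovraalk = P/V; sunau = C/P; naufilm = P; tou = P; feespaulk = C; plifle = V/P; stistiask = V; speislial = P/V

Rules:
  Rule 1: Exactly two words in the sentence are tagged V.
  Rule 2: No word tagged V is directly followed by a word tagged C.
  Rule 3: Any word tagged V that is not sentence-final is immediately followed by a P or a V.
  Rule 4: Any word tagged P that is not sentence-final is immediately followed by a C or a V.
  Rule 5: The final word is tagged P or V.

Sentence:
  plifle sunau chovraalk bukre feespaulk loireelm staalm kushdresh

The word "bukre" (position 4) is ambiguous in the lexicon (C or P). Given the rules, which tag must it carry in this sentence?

P

Candidates per position — 1:plifle {V,P}; 2:sunau {C,P}; 3:chovraalk {P,V}; 4:bukre {C,P}; 5:feespaulk {C}; 6:loireelm {C,V}; 7:staalm {P,C}; 8:kushdresh {P}.
At position 7, choosing P makes rule 4 impossible to satisfy; hence C.
At position 6, choosing V makes rule 2 impossible to satisfy; hence C.
At position 1, choosing P makes rule 1 impossible to satisfy; hence V.
At position 2, choosing C makes rule 2 impossible to satisfy; hence P.
At position 3, choosing P makes rule 1 impossible to satisfy; hence V.
At position 4, choosing C makes rule 2 impossible to satisfy; hence P.
So the tagging must be: V P V P C C C P.
Checking: rule 1 satisfied; rule 2 satisfied; rule 3 satisfied; rule 4 satisfied; rule 5 satisfied.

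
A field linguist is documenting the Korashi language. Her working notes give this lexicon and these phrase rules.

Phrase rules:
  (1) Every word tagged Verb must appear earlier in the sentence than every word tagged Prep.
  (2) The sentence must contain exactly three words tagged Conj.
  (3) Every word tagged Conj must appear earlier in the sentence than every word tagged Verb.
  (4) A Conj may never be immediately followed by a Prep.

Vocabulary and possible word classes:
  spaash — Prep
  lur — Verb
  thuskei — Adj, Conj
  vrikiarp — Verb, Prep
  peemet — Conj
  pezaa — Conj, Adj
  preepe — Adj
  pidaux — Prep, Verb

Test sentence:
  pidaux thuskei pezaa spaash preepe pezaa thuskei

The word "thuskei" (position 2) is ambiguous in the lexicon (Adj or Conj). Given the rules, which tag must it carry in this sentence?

Conj

Candidates per position — 1:pidaux {Prep,Verb}; 2:thuskei {Adj,Conj}; 3:pezaa {Conj,Adj}; 4:spaash {Prep}; 5:preepe {Adj}; 6:pezaa {Conj,Adj}; 7:thuskei {Adj,Conj}.
Position 3: Conj is ruled out by rule 4; that leaves Adj.
Position 6: Adj is ruled out by rule 2; that leaves Conj.
Position 7: Adj is ruled out by rule 2; that leaves Conj.
Position 1: Verb is ruled out by rule 3; that leaves Prep.
Position 2: Adj is ruled out by rule 2; that leaves Conj.
The unique satisfying tagging is: Prep Conj Adj Prep Adj Conj Conj.
Checking: rule 1 holds; rule 2 holds; rule 3 holds; rule 4 holds.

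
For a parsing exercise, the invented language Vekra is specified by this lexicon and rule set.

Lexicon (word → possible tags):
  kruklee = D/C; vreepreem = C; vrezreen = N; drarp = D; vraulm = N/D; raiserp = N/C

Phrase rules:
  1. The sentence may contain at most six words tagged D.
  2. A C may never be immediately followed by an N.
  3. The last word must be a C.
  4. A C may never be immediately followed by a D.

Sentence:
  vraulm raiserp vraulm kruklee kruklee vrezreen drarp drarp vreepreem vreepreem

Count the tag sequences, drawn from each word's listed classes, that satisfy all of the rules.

Candidates per position — 1:vraulm {N,D}; 2:raiserp {N,C}; 3:vraulm {N,D}; 4:kruklee {D,C}; 5:kruklee {D,C}; 6:vrezreen {N}; 7:drarp {D}; 8:drarp {D}; 9:vreepreem {C}; 10:vreepreem {C}.
There are 32 candidate sequences in total.
The sequences that satisfy every rule: N N N D D N D D C C; N N D D D N D D C C; D N N D D N D D C C; D N D D D N D D C C.
Count = 4.

4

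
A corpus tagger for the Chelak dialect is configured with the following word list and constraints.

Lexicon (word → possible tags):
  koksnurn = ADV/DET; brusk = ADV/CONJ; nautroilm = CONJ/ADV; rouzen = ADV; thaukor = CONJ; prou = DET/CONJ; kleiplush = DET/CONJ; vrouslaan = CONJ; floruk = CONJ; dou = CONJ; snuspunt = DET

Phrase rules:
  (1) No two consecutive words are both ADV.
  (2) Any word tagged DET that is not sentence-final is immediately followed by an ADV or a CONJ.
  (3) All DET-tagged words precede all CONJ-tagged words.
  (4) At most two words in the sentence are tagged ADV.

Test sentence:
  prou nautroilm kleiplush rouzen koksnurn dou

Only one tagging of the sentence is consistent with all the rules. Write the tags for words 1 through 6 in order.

Candidates per position — 1:prou {DET,CONJ}; 2:nautroilm {CONJ,ADV}; 3:kleiplush {DET,CONJ}; 4:rouzen {ADV}; 5:koksnurn {ADV,DET}; 6:dou {CONJ}.
Position 5: tagging it ADV would leave rule 1 unsatisfiable, so it must be DET.
Position 1: tagging it CONJ would leave rule 3 unsatisfiable, so it must be DET.
Position 2: tagging it CONJ would leave rule 3 unsatisfiable, so it must be ADV.
Position 3: tagging it CONJ would leave rule 3 unsatisfiable, so it must be DET.
The unique satisfying tagging is: DET ADV DET ADV DET CONJ.
Check: rule 1 holds; rule 2 holds; rule 3 holds; rule 4 holds.

DET ADV DET ADV DET CONJ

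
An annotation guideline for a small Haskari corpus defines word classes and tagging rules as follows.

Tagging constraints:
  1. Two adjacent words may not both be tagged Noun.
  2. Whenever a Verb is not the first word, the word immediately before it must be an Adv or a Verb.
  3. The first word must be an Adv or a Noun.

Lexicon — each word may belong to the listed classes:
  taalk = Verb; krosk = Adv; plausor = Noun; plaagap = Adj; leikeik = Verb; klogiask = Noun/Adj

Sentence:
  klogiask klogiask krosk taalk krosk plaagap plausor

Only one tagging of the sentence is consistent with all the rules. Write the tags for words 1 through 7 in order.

Noun Adj Adv Verb Adv Adj Noun

Candidates per position — 1:klogiask {Noun,Adj}; 2:klogiask {Noun,Adj}; 3:krosk {Adv}; 4:taalk {Verb}; 5:krosk {Adv}; 6:plaagap {Adj}; 7:plausor {Noun}.
Position 1: tagging it Adj would leave rule 3 unsatisfiable, so it must be Noun.
Position 2: tagging it Noun would leave rule 1 unsatisfiable, so it must be Adj.
The unique satisfying tagging is: Noun Adj Adv Verb Adv Adj Noun.
Check: rule 1 ok; rule 2 ok; rule 3 ok.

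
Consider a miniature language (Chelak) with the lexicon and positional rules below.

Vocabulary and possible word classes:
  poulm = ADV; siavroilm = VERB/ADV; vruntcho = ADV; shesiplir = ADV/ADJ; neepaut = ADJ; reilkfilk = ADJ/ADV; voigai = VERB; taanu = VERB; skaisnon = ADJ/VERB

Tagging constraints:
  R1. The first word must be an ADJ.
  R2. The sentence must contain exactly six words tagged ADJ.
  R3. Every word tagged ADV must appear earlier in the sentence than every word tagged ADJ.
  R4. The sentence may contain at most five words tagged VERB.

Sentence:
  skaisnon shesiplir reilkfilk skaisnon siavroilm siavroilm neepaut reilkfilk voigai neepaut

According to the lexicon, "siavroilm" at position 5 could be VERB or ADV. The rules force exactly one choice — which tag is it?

VERB

Candidates per position — 1:skaisnon {ADJ,VERB}; 2:shesiplir {ADV,ADJ}; 3:reilkfilk {ADJ,ADV}; 4:skaisnon {ADJ,VERB}; 5:siavroilm {VERB,ADV}; 6:siavroilm {VERB,ADV}; 7:neepaut {ADJ}; 8:reilkfilk {ADJ,ADV}; 9:voigai {VERB}; 10:neepaut {ADJ}.
Position 1: tagging it VERB would leave rule 1 unsatisfiable, so it must be ADJ.
Position 2: tagging it ADV would leave rule 3 unsatisfiable, so it must be ADJ.
Position 3: tagging it ADV would leave rule 3 unsatisfiable, so it must be ADJ.
Position 5: tagging it ADV would leave rule 3 unsatisfiable, so it must be VERB.
Position 6: tagging it ADV would leave rule 3 unsatisfiable, so it must be VERB.
Position 8: tagging it ADV would leave rule 3 unsatisfiable, so it must be ADJ.
Position 4: tagging it ADJ would leave rule 2 unsatisfiable, so it must be VERB.
That leaves exactly one tagging: ADJ ADJ ADJ VERB VERB VERB ADJ ADJ VERB ADJ.
Checking: rule 1 ok; rule 2 ok; rule 3 ok; rule 4 ok.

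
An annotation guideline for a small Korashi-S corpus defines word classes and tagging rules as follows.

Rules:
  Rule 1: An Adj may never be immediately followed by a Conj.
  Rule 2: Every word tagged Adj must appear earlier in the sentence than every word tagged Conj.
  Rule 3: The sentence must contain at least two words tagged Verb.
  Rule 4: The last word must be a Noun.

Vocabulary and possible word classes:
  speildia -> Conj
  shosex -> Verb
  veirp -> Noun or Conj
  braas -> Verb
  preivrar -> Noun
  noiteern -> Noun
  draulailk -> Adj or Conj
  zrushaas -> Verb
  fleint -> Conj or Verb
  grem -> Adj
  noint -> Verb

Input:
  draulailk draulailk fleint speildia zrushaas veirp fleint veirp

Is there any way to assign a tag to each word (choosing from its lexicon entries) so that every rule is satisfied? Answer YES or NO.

YES

Candidates per position — 1:draulailk {Adj,Conj}; 2:draulailk {Adj,Conj}; 3:fleint {Conj,Verb}; 4:speildia {Conj}; 5:zrushaas {Verb}; 6:veirp {Noun,Conj}; 7:fleint {Conj,Verb}; 8:veirp {Noun,Conj}.
One satisfying assignment: Adj Adj Verb Conj Verb Noun Verb Noun.
Verifying each rule — rule 1 satisfied; rule 2 satisfied; rule 3 satisfied; rule 4 satisfied.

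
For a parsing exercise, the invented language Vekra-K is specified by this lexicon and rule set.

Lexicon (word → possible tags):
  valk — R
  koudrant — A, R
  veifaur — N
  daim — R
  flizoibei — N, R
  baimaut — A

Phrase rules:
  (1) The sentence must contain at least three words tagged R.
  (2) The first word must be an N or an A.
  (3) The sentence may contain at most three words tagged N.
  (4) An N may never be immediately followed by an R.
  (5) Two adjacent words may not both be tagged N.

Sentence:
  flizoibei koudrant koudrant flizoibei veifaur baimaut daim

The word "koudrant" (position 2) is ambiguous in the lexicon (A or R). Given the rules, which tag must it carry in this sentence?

Candidates per position — 1:flizoibei {N,R}; 2:koudrant {A,R}; 3:koudrant {A,R}; 4:flizoibei {N,R}; 5:veifaur {N}; 6:baimaut {A}; 7:daim {R}.
If word 1 were R, no tagging could satisfy rule 2; so word 1 is N.
If word 2 were R, no tagging could satisfy rule 4; so word 2 is A.
If word 3 were A, no tagging could satisfy rule 1; so word 3 is R.
If word 4 were N, no tagging could satisfy rule 1; so word 4 is R.
The only consistent sequence is: N A R R N A R.
Verifying each rule — rule 1 satisfied; rule 2 satisfied; rule 3 satisfied; rule 4 satisfied; rule 5 satisfied.

A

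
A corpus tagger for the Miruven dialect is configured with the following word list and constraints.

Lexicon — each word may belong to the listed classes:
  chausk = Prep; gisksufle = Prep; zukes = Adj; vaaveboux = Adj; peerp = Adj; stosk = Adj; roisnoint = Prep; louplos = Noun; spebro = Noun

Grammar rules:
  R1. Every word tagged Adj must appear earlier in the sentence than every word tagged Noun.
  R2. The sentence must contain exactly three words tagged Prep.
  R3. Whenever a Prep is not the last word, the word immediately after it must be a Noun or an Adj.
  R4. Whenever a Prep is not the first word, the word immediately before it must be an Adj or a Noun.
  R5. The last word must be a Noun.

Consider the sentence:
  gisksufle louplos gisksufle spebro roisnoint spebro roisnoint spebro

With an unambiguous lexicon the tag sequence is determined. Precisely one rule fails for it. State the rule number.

Fixed tagging: Prep Noun Prep Noun Prep Noun Prep Noun.
Checking each rule: R1 ok, R2 fails, R3 ok, R4 ok, R5 ok.
Only rule 2 fails.

2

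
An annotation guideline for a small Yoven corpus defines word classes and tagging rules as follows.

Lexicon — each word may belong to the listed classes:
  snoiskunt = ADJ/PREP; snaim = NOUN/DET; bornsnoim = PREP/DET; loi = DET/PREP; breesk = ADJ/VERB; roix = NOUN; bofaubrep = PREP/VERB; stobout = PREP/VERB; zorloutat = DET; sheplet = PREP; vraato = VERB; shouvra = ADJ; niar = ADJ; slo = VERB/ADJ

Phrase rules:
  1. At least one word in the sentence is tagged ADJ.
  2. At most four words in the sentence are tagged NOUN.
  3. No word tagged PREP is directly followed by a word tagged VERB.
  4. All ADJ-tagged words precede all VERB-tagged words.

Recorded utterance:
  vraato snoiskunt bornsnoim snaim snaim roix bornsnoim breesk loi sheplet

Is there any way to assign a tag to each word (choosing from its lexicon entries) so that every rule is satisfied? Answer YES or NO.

NO

Candidates per position — 1:vraato {VERB}; 2:snoiskunt {ADJ,PREP}; 3:bornsnoim {PREP,DET}; 4:snaim {NOUN,DET}; 5:snaim {NOUN,DET}; 6:roix {NOUN}; 7:bornsnoim {PREP,DET}; 8:breesk {ADJ,VERB}; 9:loi {DET,PREP}; 10:sheplet {PREP}.
Every candidate sequence violates at least one rule; no consistent tagging exists.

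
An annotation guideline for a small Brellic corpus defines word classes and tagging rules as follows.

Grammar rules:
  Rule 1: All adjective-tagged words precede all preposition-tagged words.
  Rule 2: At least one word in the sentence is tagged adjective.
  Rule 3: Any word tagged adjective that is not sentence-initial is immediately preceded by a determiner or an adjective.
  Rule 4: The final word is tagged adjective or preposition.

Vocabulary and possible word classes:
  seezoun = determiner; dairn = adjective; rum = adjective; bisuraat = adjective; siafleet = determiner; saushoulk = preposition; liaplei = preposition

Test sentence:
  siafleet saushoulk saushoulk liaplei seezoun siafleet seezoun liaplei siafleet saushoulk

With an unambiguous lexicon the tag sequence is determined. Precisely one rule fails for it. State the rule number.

Fixed tagging: determiner preposition preposition preposition determiner determiner determiner preposition determiner preposition.
Rule check: R1 ✓, R2 ✗, R3 ✓, R4 ✓.
Only rule 2 fails.

2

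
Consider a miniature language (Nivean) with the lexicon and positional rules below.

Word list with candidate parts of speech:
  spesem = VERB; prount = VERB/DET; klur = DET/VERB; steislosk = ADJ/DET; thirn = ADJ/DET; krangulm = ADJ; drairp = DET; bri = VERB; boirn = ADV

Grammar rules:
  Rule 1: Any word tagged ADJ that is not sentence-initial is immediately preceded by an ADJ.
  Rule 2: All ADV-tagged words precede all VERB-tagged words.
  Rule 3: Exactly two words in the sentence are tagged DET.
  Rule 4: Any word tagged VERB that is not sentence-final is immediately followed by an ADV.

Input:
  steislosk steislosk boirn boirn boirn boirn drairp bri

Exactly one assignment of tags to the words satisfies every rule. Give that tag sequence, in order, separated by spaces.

ADJ DET ADV ADV ADV ADV DET VERB

Candidates per position — 1:steislosk {ADJ,DET}; 2:steislosk {ADJ,DET}; 3:boirn {ADV}; 4:boirn {ADV}; 5:boirn {ADV}; 6:boirn {ADV}; 7:drairp {DET}; 8:bri {VERB}.
The remaining ambiguous positions (1, 2) are resolved jointly — only one combination satisfies every rule.
The unique satisfying tagging is: ADJ DET ADV ADV ADV ADV DET VERB.
Checking: rule 1 ✓; rule 2 ✓; rule 3 ✓; rule 4 ✓.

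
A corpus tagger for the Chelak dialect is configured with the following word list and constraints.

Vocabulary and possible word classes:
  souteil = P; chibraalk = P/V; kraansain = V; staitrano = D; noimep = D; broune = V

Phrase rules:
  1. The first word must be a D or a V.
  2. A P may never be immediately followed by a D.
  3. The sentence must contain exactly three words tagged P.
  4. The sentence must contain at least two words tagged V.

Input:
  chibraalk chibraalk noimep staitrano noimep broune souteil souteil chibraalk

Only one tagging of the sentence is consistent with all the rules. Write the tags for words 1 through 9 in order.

Candidates per position — 1:chibraalk {P,V}; 2:chibraalk {P,V}; 3:noimep {D}; 4:staitrano {D}; 5:noimep {D}; 6:broune {V}; 7:souteil {P}; 8:souteil {P}; 9:chibraalk {P,V}.
Position 1: tagging it P would leave rule 1 unsatisfiable, so it must be V.
Position 2: tagging it P would leave rule 2 unsatisfiable, so it must be V.
Position 9: tagging it V would leave rule 3 unsatisfiable, so it must be P.
That leaves exactly one tagging: V V D D D V P P P.
Rule-by-rule: rule 1 holds; rule 2 holds; rule 3 holds; rule 4 holds.

V V D D D V P P P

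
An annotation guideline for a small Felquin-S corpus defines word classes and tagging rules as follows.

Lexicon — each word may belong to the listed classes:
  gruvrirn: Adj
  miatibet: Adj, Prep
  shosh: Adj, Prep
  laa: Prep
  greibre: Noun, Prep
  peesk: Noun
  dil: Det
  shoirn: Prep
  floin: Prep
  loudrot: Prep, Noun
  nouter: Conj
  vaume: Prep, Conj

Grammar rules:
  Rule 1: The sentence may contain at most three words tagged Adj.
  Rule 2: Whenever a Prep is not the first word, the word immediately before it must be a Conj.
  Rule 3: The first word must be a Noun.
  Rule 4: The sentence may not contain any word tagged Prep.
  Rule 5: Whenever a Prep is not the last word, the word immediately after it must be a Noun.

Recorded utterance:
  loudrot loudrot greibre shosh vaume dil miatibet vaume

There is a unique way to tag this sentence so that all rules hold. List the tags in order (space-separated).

Candidates per position — 1:loudrot {Prep,Noun}; 2:loudrot {Prep,Noun}; 3:greibre {Noun,Prep}; 4:shosh {Adj,Prep}; 5:vaume {Prep,Conj}; 6:dil {Det}; 7:miatibet {Adj,Prep}; 8:vaume {Prep,Conj}.
At position 1, choosing Prep makes rule 3 impossible to satisfy; hence Noun.
At position 2, choosing Prep makes rule 2 impossible to satisfy; hence Noun.
At position 3, choosing Prep makes rule 2 impossible to satisfy; hence Noun.
At position 4, choosing Prep makes rule 2 impossible to satisfy; hence Adj.
At position 5, choosing Prep makes rule 2 impossible to satisfy; hence Conj.
At position 7, choosing Prep makes rule 2 impossible to satisfy; hence Adj.
At position 8, choosing Prep makes rule 2 impossible to satisfy; hence Conj.
The only consistent sequence is: Noun Noun Noun Adj Conj Det Adj Conj.
Verifying each rule — rule 1 ok; rule 2 ok; rule 3 ok; rule 4 ok; rule 5 ok.

Noun Noun Noun Adj Conj Det Adj Conj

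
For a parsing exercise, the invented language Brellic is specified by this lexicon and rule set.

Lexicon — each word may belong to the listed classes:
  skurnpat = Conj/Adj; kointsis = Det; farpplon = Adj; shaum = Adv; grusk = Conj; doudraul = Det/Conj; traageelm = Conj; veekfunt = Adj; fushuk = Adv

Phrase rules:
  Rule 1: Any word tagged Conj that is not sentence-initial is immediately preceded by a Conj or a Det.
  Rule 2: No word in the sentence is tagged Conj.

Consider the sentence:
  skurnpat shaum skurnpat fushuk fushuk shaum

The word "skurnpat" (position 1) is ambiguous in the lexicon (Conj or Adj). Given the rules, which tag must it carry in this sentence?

Adj

Candidates per position — 1:skurnpat {Conj,Adj}; 2:shaum {Adv}; 3:skurnpat {Conj,Adj}; 4:fushuk {Adv}; 5:fushuk {Adv}; 6:shaum {Adv}.
Position 1: Conj is ruled out by rule 2; that leaves Adj.
Position 3: Conj is ruled out by rule 1; that leaves Adj.
The only consistent sequence is: Adj Adv Adj Adv Adv Adv.
Rule-by-rule: rule 1 ok; rule 2 ok.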